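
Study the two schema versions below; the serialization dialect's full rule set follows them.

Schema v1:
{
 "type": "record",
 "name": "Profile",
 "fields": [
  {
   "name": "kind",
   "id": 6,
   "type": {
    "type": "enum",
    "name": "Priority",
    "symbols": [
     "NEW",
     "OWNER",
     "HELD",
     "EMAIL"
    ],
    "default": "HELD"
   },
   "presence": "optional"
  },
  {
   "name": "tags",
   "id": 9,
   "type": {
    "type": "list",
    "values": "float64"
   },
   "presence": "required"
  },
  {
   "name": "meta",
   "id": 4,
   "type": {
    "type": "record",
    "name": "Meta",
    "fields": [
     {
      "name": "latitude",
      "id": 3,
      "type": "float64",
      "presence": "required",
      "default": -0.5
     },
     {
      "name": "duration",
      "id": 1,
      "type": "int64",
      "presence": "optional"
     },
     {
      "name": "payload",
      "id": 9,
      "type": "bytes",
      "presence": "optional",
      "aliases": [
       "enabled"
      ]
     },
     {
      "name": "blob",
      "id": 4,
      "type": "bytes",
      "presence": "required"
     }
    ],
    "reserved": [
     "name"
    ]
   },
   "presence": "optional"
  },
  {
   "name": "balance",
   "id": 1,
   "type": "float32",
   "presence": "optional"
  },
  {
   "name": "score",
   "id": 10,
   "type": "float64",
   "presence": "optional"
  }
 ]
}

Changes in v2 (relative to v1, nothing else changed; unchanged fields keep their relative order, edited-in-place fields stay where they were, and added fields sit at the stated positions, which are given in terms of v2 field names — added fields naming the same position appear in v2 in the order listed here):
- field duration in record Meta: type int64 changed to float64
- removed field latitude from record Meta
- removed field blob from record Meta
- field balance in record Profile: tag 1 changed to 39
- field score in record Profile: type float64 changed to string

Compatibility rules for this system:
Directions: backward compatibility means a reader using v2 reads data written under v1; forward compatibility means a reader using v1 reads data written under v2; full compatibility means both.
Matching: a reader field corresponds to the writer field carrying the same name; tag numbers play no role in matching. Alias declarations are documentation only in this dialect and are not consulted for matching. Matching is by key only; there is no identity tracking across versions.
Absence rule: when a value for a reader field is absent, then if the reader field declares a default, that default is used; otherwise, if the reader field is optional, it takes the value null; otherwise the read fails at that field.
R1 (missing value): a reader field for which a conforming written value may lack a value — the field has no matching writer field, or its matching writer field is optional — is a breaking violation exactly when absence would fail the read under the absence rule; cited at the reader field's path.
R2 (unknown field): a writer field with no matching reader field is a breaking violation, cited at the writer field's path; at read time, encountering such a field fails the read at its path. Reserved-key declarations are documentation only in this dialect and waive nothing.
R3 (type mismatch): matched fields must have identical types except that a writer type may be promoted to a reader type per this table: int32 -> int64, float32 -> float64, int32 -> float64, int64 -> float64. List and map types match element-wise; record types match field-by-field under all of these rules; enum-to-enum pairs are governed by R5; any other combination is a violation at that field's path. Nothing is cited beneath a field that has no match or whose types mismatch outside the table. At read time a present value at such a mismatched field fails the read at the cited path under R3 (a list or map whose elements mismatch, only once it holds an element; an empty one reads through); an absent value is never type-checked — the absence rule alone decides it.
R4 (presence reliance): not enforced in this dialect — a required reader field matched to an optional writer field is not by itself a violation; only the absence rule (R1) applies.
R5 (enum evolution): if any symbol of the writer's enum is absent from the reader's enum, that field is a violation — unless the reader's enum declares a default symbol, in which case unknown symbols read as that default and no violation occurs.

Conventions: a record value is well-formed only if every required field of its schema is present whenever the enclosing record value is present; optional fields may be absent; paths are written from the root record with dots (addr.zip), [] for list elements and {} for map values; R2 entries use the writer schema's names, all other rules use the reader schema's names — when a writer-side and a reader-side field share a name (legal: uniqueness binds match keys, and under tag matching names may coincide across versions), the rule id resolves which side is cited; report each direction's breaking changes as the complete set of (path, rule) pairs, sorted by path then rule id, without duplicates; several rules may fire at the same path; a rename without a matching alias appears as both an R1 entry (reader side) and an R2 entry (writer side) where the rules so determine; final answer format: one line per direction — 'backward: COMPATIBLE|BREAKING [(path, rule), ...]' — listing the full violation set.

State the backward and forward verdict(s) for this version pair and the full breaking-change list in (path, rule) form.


arrows below run writer -> reader for Profile
backward for Profile (reader v2, writer v1):
  writer optional, Priority -> Priority: reader kind maps from writer kind
  writer required, list<float64> -> list<float64>: reader tags maps from writer tags
  writer optional, Meta -> Meta: reader meta maps from writer meta
  writer optional, float32 -> float32: reader balance maps from writer balance
  writer optional, float64 -> string: reader score maps from writer score
  writer optional, int64 -> float64: reader meta.duration maps from writer meta.duration
  writer optional, bytes -> bytes: reader meta.payload maps from writer meta.payload
  leftover writer field: meta.latitude
  leftover writer field: meta.blob
  rule R2 violated at meta.blob
  rule R2 violated at meta.latitude
  rule R3 violated at score
  => 3 violation(s): backward is BREAKING for Profile
forward for Profile (reader v1, writer v2):
  writer optional, Priority -> Priority: reader kind maps from writer kind
  writer required, list<float64> -> list<float64>: reader tags maps from writer tags
  writer optional, Meta -> Meta: reader meta maps from writer meta
  writer optional, float32 -> float32: reader balance maps from writer balance
  writer optional, string -> float64: reader score maps from writer score
  meta.latitude: no writer match
  writer optional, float64 -> int64: reader meta.duration maps from writer meta.duration
  writer optional, bytes -> bytes: reader meta.payload maps from writer meta.payload
  meta.blob: no writer match
  rule R1 violated at meta.blob
  rule R3 violated at meta.duration
  rule R3 violated at score
  => 3 violation(s): forward is BREAKING for Profile

backward: BREAKING [(meta.blob, R2), (meta.latitude, R2), (score, R3)]; forward: BREAKING [(meta.blob, R1), (meta.duration, R3), (score, R3)]


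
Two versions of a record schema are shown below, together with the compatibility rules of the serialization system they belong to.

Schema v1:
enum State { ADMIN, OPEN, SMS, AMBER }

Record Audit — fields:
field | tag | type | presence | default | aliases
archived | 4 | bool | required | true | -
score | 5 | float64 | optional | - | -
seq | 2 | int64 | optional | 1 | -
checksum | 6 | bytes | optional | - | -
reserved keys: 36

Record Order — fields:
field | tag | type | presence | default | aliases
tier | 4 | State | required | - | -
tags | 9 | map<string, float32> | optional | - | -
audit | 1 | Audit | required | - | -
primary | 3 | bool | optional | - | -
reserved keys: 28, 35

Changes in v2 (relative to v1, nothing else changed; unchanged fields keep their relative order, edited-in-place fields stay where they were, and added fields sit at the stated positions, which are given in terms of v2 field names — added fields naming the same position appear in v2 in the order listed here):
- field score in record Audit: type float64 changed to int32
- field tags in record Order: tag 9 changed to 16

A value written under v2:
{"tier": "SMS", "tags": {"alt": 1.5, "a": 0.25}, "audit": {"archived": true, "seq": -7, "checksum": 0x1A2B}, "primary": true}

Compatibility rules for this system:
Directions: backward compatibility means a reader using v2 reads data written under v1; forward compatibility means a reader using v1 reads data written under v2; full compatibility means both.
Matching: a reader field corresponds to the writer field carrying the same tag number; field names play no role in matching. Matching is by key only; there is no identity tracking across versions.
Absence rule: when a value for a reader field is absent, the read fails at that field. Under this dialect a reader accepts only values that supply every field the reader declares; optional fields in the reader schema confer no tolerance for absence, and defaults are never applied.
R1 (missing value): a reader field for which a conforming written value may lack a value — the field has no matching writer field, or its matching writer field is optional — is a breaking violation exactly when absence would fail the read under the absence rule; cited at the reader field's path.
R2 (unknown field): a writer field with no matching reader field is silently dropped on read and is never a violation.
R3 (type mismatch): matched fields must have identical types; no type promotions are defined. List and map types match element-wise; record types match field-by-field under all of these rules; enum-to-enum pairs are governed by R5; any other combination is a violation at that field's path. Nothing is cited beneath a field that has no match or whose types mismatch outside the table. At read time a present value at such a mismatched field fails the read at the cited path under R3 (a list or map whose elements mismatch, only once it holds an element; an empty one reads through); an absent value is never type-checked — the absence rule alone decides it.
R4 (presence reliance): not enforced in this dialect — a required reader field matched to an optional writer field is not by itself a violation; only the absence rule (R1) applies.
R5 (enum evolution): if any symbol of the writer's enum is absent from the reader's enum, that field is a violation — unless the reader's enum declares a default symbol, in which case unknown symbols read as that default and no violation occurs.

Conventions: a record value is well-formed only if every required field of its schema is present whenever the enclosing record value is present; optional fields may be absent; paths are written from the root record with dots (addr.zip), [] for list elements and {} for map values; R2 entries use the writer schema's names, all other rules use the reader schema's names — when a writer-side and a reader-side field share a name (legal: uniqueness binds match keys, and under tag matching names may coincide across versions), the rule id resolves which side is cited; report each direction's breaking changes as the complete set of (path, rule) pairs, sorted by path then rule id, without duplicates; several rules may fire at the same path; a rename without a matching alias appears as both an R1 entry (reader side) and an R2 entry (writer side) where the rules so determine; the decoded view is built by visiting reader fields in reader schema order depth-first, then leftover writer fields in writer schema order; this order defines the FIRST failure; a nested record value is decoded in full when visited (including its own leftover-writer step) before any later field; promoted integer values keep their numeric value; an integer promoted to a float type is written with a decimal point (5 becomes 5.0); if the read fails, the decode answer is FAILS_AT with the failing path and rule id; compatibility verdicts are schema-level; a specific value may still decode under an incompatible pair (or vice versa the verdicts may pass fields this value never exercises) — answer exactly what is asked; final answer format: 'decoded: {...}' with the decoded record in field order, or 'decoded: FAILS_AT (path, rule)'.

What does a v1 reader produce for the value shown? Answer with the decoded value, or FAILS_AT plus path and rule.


decoded: FAILS_AT (tags, R1)

each type pair in Order: writer, then reader
migrating the Order value to v1:
  tier := "SMS"
  read fails at tags under R1 (no fill)
  => FAILS_AT (tags, R1)
the rest of the Order diff is inert for this question:
  field score in record Audit: type float64 changed to int32 -> matters for Order compatibility verdicts, not for this value's decode


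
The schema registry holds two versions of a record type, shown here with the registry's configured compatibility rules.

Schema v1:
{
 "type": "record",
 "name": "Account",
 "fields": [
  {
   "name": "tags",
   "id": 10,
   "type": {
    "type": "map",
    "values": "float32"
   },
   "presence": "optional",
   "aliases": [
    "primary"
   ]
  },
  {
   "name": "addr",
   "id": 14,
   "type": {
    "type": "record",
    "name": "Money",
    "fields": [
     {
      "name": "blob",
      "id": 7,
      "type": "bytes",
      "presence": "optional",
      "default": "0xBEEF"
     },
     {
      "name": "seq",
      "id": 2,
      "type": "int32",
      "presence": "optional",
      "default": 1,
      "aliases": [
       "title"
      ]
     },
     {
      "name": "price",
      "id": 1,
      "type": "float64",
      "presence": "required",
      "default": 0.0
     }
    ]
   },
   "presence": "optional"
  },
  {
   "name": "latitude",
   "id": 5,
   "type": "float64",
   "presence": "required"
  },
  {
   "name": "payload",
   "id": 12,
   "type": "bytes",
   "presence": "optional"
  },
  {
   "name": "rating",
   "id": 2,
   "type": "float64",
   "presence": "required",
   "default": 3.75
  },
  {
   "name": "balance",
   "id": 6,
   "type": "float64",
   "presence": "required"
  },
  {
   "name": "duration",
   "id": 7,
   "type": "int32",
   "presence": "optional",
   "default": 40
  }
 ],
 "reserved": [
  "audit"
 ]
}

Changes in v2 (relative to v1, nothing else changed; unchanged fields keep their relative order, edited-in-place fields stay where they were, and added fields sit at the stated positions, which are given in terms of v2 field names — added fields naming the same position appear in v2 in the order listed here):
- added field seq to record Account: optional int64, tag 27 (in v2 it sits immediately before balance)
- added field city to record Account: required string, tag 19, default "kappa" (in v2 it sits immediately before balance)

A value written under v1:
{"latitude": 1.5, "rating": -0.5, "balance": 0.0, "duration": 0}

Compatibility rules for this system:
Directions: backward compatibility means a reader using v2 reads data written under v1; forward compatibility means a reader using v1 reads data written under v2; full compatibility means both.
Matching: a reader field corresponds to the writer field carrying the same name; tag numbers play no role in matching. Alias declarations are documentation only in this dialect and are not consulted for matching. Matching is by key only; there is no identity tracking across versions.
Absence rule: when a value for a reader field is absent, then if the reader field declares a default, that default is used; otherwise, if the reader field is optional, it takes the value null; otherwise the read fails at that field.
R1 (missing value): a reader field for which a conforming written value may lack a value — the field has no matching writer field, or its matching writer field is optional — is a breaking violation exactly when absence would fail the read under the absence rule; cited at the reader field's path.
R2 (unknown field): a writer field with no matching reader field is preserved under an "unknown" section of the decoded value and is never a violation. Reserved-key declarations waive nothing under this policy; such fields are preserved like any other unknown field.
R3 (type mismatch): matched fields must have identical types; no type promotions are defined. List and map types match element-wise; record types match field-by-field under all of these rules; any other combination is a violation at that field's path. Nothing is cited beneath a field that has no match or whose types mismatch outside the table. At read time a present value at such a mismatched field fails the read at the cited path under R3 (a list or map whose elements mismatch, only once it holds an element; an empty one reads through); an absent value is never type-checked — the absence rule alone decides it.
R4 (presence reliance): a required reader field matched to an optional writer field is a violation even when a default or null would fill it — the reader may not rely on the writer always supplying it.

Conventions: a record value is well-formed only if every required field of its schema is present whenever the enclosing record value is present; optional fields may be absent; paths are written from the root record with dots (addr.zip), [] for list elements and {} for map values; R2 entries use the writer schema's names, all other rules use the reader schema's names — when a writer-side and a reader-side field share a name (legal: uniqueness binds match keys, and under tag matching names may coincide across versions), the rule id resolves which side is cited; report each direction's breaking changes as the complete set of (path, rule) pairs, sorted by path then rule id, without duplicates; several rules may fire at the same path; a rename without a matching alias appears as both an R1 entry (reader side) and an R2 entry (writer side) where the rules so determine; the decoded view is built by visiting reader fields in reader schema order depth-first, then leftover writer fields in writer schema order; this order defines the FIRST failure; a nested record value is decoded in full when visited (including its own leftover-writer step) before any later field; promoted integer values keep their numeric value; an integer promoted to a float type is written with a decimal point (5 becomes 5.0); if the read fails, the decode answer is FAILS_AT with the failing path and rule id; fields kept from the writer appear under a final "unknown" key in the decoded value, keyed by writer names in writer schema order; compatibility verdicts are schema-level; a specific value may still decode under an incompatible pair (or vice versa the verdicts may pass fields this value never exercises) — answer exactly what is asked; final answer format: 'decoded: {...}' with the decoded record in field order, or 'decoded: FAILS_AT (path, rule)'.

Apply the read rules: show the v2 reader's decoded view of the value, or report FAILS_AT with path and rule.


each type pair in Account: writer, then reader
migrating the Account value to v2:
  tags := null (absent, optional -> null)
  addr := null (absent, optional -> null)
  latitude := 1.5
  payload := null (absent, optional -> null)
  rating := -0.5
  seq := null (absent, optional -> null)
  city := "kappa" (absent -> default)
  balance := 0.0
  duration := 0
  => decoded: {"tags": null, "addr": null, "latitude": 1.5, "payload": null, "rating": -0.5, "seq": null, "city": "kappa", "balance": 0.0, "duration": 0}

decoded: {"tags": null, "addr": null, "latitude": 1.5, "payload": null, "rating": -0.5, "seq": null, "city": "kappa", "balance": 0.0, "duration": 0}


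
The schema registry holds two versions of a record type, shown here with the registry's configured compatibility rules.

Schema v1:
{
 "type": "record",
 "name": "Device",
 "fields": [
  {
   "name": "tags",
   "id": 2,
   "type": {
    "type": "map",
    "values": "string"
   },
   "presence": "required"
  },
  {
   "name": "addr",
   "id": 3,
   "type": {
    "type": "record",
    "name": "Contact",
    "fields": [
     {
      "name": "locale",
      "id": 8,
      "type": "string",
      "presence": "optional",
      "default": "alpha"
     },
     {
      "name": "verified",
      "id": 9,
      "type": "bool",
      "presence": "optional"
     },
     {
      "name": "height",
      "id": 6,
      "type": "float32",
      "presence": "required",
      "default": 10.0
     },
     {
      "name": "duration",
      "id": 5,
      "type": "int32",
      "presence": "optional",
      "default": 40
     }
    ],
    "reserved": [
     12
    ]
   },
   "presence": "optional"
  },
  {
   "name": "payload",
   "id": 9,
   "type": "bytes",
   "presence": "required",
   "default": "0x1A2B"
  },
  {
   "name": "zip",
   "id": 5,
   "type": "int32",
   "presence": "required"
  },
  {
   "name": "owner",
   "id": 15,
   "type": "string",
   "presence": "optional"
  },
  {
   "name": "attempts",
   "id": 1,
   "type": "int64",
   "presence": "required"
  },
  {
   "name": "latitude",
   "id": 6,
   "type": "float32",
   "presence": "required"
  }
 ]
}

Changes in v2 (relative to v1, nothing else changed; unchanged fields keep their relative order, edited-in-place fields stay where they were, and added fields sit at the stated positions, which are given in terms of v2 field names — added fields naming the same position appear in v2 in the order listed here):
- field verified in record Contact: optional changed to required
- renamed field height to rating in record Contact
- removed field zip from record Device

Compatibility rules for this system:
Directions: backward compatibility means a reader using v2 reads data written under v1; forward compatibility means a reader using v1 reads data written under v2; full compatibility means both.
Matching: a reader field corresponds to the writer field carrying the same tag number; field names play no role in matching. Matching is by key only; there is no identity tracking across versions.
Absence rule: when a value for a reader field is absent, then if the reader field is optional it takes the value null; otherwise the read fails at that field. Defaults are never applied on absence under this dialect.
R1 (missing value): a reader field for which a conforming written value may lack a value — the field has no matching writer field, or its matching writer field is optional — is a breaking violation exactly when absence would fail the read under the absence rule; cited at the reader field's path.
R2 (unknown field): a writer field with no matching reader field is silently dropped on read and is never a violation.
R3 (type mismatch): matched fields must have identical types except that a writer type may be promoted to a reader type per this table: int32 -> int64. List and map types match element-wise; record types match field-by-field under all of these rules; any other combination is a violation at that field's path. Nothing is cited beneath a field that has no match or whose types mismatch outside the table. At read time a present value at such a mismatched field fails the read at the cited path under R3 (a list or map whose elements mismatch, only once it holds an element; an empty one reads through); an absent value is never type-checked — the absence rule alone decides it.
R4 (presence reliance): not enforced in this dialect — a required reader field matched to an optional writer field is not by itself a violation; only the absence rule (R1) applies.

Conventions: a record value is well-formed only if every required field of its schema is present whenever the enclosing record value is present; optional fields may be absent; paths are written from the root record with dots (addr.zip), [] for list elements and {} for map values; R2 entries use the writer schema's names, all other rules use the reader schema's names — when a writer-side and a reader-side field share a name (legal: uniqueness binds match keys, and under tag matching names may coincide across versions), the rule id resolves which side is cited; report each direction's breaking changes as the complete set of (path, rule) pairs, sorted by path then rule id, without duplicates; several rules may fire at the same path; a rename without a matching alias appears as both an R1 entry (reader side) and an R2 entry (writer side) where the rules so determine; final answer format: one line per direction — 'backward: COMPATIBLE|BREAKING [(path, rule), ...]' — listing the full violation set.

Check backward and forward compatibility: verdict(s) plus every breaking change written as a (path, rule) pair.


each type pair in Device: writer, then reader
backward pass over Device, reader schema v2, writer schema v1:
  tags <- tags (map<string, string> -> map<string, string>, writer required)
  addr <- addr (Contact -> Contact, writer optional)
  payload <- payload (bytes -> bytes, writer required)
  owner <- owner (string -> string, writer optional)
  attempts <- attempts (int64 -> int64, writer required)
  latitude <- latitude (float32 -> float32, writer required)
  zip (writer side), unknown to reader
  addr.locale <- addr.locale (string -> string, writer optional)
  addr.verified <- addr.verified (bool -> bool, writer optional)
  addr.rating <- addr.height (float32 -> float32, writer required)
  addr.duration <- addr.duration (int32 -> int32, writer optional)
  R1 fires at addr.verified
  backward on Device therefore BREAKING (1)
forward pass over Device, reader schema v1, writer schema v2:
  tags <- tags (map<string, string> -> map<string, string>, writer required)
  addr <- addr (Contact -> Contact, writer optional)
  payload <- payload (bytes -> bytes, writer required)
  zip: no writer match
  owner <- owner (string -> string, writer optional)
  attempts <- attempts (int64 -> int64, writer required)
  latitude <- latitude (float32 -> float32, writer required)
  addr.locale <- addr.locale (string -> string, writer optional)
  addr.verified <- addr.verified (bool -> bool, writer required)
  addr.height <- addr.rating (float32 -> float32, writer required)
  addr.duration <- addr.duration (int32 -> int32, writer optional)
  R1 fires at zip
  forward on Device therefore BREAKING (1)

backward: BREAKING [(addr.verified, R1)]; forward: BREAKING [(zip, R1)]


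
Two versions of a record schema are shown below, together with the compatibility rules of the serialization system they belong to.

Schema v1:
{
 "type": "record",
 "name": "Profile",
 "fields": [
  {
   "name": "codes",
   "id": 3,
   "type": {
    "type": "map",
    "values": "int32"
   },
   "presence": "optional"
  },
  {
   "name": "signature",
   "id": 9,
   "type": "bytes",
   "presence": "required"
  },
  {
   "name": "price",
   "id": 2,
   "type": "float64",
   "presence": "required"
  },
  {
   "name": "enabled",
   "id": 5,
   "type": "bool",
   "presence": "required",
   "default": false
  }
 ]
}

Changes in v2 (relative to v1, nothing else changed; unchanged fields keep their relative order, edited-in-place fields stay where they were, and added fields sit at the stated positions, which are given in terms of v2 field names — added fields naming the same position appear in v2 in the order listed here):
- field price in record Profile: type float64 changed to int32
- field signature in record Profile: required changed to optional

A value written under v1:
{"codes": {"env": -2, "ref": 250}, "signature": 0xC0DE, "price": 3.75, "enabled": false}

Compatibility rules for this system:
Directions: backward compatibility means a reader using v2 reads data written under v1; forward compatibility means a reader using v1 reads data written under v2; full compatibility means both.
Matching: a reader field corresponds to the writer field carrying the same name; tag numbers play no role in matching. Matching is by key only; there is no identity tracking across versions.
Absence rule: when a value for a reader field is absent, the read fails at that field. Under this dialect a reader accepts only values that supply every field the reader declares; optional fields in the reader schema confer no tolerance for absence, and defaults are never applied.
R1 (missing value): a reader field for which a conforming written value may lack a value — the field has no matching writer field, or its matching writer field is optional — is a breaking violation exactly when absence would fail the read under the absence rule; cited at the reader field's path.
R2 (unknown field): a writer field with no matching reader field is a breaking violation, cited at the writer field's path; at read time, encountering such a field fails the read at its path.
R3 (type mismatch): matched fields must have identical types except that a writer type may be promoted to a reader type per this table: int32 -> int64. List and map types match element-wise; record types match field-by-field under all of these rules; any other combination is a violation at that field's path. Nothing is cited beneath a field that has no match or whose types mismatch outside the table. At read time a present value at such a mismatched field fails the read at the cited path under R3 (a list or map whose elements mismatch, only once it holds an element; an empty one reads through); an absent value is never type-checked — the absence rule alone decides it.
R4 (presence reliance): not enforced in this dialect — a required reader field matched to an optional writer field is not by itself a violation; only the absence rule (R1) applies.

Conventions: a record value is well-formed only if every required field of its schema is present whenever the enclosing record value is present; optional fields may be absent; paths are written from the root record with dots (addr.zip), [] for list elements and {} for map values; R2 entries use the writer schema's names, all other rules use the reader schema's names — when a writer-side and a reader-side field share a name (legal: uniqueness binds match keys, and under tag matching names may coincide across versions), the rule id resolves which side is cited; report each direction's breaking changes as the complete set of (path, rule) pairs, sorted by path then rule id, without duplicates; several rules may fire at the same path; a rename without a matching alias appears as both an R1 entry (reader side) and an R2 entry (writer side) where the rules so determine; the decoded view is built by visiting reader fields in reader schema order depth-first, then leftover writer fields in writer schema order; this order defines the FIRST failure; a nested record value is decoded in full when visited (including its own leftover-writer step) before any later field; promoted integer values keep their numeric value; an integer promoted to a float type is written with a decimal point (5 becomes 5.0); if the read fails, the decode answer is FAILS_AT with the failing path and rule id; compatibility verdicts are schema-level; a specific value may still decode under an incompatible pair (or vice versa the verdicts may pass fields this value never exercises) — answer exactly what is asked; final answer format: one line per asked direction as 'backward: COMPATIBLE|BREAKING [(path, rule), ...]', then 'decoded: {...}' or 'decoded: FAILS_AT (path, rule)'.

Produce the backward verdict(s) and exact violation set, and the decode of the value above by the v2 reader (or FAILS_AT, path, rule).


backward: BREAKING [(codes, R1), (price, R3)]; decoded: FAILS_AT (price, R3)

the writer's type comes first in each Profile pair
backward for Profile (reader v2, writer v1):
  codes: map<string, int32> -> map<string, int32>, writer optional; from codes
  signature: bytes -> bytes, writer required; from signature
  price: float64 -> int32, writer required; from price
  enabled: bool -> bool, writer required; from enabled
  rule R1 violated at codes
  rule R3 violated at price
  backward on Profile therefore BREAKING (2)
decoding the Profile value with the v2 reader:
  codes := {"env": -2, "ref": 250}
  signature := 0xC0DE
  read fails at price under R3
  => FAILS_AT (price, R3)
ruling out the remaining Profile differences:
  field signature in record Profile: required changed to optional -> its effect on Profile is confined to the forward direction, not asked


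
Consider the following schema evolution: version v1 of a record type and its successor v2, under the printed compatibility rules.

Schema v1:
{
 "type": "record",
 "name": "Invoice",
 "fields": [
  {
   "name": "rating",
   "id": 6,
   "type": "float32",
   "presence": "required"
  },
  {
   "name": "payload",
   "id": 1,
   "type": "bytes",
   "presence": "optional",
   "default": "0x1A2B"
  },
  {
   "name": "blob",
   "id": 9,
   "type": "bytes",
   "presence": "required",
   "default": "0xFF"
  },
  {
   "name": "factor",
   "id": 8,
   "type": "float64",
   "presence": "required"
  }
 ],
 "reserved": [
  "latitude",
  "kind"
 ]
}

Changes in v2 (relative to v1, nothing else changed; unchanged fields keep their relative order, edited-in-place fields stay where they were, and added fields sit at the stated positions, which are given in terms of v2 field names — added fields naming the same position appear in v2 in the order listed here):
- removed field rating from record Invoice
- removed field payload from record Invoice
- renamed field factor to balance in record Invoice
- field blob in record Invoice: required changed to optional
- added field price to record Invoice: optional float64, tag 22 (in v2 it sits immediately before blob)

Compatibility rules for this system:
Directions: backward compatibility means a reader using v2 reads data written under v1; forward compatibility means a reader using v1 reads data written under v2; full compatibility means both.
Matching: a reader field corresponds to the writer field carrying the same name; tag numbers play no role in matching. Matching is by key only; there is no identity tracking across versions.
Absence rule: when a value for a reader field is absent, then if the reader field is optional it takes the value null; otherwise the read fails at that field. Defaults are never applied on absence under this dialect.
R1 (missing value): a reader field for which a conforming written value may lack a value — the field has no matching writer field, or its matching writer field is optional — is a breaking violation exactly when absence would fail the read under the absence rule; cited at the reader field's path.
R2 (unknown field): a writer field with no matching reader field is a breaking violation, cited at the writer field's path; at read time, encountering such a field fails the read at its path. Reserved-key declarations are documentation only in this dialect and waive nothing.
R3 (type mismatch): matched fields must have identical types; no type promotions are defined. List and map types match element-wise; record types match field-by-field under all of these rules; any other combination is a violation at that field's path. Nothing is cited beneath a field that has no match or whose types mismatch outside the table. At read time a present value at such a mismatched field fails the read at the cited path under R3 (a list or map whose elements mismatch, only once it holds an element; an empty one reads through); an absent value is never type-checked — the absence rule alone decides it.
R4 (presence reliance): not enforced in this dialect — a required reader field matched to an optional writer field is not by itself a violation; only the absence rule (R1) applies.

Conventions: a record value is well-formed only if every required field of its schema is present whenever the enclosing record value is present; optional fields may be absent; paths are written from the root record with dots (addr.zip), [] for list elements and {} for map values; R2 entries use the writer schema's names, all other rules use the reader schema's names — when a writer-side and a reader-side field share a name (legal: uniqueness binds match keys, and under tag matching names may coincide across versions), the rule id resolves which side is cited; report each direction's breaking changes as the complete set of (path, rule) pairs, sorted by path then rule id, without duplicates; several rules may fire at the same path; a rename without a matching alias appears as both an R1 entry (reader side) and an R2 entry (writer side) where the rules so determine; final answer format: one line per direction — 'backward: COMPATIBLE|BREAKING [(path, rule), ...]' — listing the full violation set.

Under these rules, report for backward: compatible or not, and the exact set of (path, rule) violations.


backward: BREAKING [(balance, R1), (factor, R2), (payload, R2), (rating, R2)]

each type pair in Invoice: writer, then reader
backward analysis of Invoice with v2 as reader and v1 as writer:
  price: no writer-side match
  blob: paired with writer blob (bytes -> bytes; writer required)
  balance: no writer-side match
  rating (writer side), unknown to reader
  payload (writer side), unknown to reader
  factor (writer side), unknown to reader
  breaking: (balance, R1)
  breaking: (factor, R2)
  breaking: (payload, R2)
  breaking: (rating, R2)
  => backward: BREAKING (4)
diffs on Invoice not affecting the asked answer:
  field blob in record Invoice: required changed to optional -> matters only for Invoice's forward compatibility — outside the asked direction
  added field price to record Invoice: optional float64, tag 22 (in v2 it sits immediately before blob) -> matters only for Invoice's forward compatibility — outside the asked direction


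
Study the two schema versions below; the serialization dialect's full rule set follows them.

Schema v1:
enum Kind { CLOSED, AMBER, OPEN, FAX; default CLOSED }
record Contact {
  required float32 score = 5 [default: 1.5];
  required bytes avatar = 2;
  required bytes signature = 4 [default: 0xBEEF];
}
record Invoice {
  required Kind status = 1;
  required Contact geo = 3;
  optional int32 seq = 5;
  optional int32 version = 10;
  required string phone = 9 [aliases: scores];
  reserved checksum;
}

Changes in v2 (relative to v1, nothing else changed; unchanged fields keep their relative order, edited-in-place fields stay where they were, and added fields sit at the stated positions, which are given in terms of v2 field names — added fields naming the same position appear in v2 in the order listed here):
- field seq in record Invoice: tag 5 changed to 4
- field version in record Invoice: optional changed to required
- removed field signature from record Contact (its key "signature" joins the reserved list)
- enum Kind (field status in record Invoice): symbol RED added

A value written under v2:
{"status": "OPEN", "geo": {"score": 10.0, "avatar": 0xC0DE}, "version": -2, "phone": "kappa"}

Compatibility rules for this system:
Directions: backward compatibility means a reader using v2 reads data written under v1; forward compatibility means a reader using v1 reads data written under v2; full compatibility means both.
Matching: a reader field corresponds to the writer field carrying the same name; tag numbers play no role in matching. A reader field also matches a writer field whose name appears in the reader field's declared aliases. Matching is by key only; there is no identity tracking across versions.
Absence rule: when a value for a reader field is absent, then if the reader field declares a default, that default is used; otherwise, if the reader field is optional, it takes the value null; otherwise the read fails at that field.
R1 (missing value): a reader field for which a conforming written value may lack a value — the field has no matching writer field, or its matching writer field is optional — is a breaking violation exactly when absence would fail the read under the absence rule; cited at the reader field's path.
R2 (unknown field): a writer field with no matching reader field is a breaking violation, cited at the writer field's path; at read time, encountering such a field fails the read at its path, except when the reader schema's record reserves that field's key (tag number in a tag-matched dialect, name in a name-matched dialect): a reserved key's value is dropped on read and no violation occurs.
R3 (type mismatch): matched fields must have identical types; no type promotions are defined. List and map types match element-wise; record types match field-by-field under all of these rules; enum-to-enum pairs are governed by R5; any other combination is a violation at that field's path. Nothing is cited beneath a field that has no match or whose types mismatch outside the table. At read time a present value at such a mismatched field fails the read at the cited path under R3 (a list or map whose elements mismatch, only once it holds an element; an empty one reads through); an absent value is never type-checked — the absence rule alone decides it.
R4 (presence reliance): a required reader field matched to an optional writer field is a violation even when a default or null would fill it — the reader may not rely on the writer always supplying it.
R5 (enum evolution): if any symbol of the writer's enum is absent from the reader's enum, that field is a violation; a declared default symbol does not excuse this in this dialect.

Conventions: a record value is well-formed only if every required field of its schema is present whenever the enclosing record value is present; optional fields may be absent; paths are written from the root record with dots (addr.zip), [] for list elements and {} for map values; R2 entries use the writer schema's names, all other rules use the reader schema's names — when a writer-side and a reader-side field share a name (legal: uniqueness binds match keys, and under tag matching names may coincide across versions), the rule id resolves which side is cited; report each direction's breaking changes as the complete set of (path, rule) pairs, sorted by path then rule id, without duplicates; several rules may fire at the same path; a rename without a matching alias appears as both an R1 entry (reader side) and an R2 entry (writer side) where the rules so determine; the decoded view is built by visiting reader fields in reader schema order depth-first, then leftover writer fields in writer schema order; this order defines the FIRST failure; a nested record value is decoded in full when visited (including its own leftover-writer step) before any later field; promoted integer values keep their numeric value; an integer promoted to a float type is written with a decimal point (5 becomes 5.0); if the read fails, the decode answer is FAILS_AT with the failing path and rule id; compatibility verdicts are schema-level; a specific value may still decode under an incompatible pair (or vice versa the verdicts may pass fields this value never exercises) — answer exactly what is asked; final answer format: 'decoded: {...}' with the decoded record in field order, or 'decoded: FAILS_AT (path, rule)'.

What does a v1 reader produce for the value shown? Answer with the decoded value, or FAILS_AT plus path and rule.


in Invoice below, arrows point writer -> reader
decoding the Invoice value with the v1 reader:
  status := "OPEN"
  geo.score := 10.0
  geo.avatar := 0xC0DE
  geo.signature := 0xBEEF (missing; default applied)
  seq := null (missing; optional => null)
  version := -2
  phone := "kappa"
  => decoded: {"status": "OPEN", "geo": {"score": 10.0, "avatar": 0xC0DE, "signature": 0xBEEF}, "seq": null, "version": -2, "phone": "kappa"}
diffs on Invoice not affecting the asked answer:
  field seq in record Invoice: tag 5 changed to 4 -> inert under this dialect — no rule fires on Invoice and the result does not move
  field version in record Invoice: optional changed to required -> shifts the Invoice verdicts, not this decode
  removed field signature from record Contact (its key "signature" joins the reserved list) -> inert under this dialect — no rule fires on Invoice and the result does not move
  enum Kind (field status in record Invoice): symbol RED added -> shifts the Invoice verdicts, not this decode

decoded: {"status": "OPEN", "geo": {"score": 10.0, "avatar": 0xC0DE, "signature": 0xBEEF}, "seq": null, "version": -2, "phone": "kappa"}
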